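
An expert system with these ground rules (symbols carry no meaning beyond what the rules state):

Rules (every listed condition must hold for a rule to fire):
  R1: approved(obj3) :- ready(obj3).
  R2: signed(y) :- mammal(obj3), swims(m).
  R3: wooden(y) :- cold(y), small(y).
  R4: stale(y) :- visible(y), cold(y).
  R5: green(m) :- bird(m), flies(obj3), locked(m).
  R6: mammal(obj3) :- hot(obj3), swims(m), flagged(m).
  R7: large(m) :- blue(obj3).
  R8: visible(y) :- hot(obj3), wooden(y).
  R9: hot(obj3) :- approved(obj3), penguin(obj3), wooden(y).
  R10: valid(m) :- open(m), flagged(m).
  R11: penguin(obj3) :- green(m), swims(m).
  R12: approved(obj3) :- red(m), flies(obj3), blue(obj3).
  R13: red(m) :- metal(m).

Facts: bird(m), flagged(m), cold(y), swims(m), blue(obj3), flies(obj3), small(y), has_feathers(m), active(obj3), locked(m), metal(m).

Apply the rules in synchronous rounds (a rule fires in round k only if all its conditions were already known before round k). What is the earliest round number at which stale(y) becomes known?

5

[1] R3 [wooden(y) :- cold(y), small(y).]; R5 [green(m) :- bird(m), flies(obj3), locked(m).]; R7 [large(m) :- blue(obj3).]; R13 [red(m) :- metal(m).]. ⇒ new: wooden(y), green(m), large(m), red(m).
[2] R11 [penguin(obj3) :- green(m), swims(m).]; R12 [approved(obj3) :- red(m), flies(obj3), blue(obj3).]. ⇒ new: penguin(obj3), approved(obj3).
[3] R9 [hot(obj3) :- approved(obj3), penguin(obj3), wooden(y).]. ⇒ new: hot(obj3).
[4] R6 [mammal(obj3) :- hot(obj3), swims(m), flagged(m).]; R8 [visible(y) :- hot(obj3), wooden(y).]. ⇒ new: mammal(obj3), visible(y).
[5] R2 [signed(y) :- mammal(obj3), swims(m).]; R4 [stale(y) :- visible(y), cold(y).]. ⇒ new: signed(y), stale(y).
stale(y) first appears in round 5.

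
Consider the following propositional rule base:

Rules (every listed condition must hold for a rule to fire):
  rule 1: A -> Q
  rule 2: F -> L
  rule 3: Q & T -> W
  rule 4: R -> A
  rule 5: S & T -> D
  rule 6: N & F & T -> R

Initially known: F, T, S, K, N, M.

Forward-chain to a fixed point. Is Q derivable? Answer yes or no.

yes

Round 1: rule 2 [F -> L]; rule 5 [S & T -> D]; rule 6 [N & F & T -> R]. Adds L, D, R.
Round 2: rule 4 [R -> A]. Adds A.
Round 3: rule 1 [A -> Q]. Adds Q.
Round 4: rule 3 [Q & T -> W]. Adds W.
Q appears in round 3, so it is derivable.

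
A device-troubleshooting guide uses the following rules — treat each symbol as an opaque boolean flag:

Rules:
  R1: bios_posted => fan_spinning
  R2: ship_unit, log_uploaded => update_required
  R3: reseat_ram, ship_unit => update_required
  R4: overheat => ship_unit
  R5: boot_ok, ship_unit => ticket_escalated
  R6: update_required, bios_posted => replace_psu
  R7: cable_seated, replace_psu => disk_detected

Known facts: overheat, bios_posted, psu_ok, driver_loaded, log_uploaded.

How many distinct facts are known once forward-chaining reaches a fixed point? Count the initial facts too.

9

Round 1 fires R1, R4, giving fan_spinning, ship_unit.
Round 2 fires R2, giving update_required.
Round 3 fires R6, giving replace_psu.
Closure: {bios_posted, driver_loaded, fan_spinning, log_uploaded, overheat, psu_ok, replace_psu, ship_unit, update_required} — 9 facts.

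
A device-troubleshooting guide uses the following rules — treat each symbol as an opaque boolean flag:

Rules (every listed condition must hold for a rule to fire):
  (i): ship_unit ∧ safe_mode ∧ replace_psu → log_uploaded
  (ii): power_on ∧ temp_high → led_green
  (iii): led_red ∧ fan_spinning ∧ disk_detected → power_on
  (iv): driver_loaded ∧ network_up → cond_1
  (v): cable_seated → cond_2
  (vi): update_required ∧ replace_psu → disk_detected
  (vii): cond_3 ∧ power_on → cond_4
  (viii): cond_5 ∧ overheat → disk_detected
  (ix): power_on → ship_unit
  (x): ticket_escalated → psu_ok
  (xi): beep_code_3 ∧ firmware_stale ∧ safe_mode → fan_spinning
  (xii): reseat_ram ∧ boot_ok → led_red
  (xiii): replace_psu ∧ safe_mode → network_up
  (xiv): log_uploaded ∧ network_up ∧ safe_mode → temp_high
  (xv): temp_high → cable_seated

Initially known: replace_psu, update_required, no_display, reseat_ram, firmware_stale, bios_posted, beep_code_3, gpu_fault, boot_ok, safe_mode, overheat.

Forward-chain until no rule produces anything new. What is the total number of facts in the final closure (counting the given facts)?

Round 1 — (vi), (xi), (xii), (xiii), derive disk_detected, fan_spinning, led_red, network_up.
Round 2 — (iii), derive power_on.
Round 3 — (ix), derive ship_unit.
Round 4 — (i), derive log_uploaded.
Round 5 — (xiv), derive temp_high.
Round 6 — (ii), (xv), derive led_green, cable_seated.
Round 7 — (v), derive cond_2.
Closure: {beep_code_3, bios_posted, boot_ok, cable_seated, cond_2, disk_detected, fan_spinning, firmware_stale, gpu_fault, led_green, led_red, log_uploaded, network_up, no_display, overheat, power_on, replace_psu, reseat_ram, safe_mode, ship_unit, temp_high, update_required} — 22 facts.

22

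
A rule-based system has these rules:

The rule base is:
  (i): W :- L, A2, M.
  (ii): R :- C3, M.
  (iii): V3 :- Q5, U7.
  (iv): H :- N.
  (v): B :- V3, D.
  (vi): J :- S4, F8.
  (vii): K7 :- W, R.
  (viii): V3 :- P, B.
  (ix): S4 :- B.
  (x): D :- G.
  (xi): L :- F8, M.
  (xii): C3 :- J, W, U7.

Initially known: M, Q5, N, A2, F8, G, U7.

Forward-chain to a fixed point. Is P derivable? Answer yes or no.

[1] (iii) [V3 :- Q5, U7.]; (iv) [H :- N.]; (x) [D :- G.]; (xi) [L :- F8, M.]. ⇒ new: V3, H, D, L.
[2] (i) [W :- L, A2, M.]; (v) [B :- V3, D.]. ⇒ new: W, B.
[3] (ix) [S4 :- B.]. ⇒ new: S4.
[4] (vi) [J :- S4, F8.]. ⇒ new: J.
[5] (xii) [C3 :- J, W, U7.]. ⇒ new: C3.
[6] (ii) [R :- C3, M.]. ⇒ new: R.
[7] (vii) [K7 :- W, R.]. ⇒ new: K7.
Fixed point reached. No rule has P as a consequent, and it is not given.

no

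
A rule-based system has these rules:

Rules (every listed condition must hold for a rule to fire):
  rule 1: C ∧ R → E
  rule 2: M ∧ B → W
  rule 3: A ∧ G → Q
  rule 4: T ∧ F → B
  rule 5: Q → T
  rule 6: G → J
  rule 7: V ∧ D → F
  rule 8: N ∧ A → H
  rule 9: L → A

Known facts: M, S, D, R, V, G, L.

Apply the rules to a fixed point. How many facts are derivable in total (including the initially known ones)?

14

Round 1: rule 6 [G → J]; rule 7 [V ∧ D → F]; rule 9 [L → A]. Adds J, F, A.
Round 2: rule 3 [A ∧ G → Q]. Adds Q.
Round 3: rule 5 [Q → T]. Adds T.
Round 4: rule 4 [T ∧ F → B]. Adds B.
Round 5: rule 2 [M ∧ B → W]. Adds W.
Closure: {A, B, D, F, G, J, L, M, Q, R, S, T, V, W} — 14 facts.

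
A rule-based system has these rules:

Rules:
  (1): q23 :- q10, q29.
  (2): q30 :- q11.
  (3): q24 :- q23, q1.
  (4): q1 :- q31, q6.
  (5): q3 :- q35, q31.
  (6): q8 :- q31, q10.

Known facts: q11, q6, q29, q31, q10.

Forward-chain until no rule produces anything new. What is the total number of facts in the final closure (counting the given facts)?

Round 1: (1) [q23 :- q10, q29.]; (2) [q30 :- q11.]; (4) [q1 :- q31, q6.]; (6) [q8 :- q31, q10.]. New: q23, q30, q1, q8.
Round 2: (3) [q24 :- q23, q1.]. New: q24.
Closure: {q1, q10, q11, q23, q24, q29, q30, q31, q6, q8} — 10 facts.

10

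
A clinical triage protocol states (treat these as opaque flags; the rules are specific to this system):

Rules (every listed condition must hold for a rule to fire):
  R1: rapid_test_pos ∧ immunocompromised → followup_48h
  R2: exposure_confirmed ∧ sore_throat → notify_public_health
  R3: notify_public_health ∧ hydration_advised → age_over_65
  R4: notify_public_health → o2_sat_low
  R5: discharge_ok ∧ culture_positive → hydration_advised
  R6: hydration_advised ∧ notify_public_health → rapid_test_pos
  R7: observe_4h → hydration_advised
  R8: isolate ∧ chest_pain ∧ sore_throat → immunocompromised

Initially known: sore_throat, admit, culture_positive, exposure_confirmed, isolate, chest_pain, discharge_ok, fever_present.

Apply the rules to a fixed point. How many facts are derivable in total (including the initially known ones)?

Round 1 — R2, R5, R8, derive notify_public_health, hydration_advised, immunocompromised.
Round 2 — R3, R4, R6, derive age_over_65, o2_sat_low, rapid_test_pos.
Round 3 — R1, derive followup_48h.
Closure: {admit, age_over_65, chest_pain, culture_positive, discharge_ok, exposure_confirmed, fever_present, followup_48h, hydration_advised, immunocompromised, isolate, notify_public_health, o2_sat_low, rapid_test_pos, sore_throat} — 15 facts.

15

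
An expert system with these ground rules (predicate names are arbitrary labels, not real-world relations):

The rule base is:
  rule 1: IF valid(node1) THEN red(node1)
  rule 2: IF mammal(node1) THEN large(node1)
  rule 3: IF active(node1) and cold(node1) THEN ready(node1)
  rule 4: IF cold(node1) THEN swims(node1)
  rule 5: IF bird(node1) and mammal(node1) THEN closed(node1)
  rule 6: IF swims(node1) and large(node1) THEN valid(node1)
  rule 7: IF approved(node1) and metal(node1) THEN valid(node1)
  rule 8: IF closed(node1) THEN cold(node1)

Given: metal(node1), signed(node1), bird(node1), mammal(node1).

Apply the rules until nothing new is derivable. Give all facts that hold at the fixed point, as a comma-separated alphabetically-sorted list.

bird(node1), closed(node1), cold(node1), large(node1), mammal(node1), metal(node1), red(node1), signed(node1), swims(node1), valid(node1)

Round 1: rule 2 [IF mammal(node1) THEN large(node1)]; rule 5 [IF bird(node1) and mammal(node1) THEN closed(node1)]. New: large(node1), closed(node1).
Round 2: rule 8 [IF closed(node1) THEN cold(node1)]. New: cold(node1).
Round 3: rule 4 [IF cold(node1) THEN swims(node1)]. New: swims(node1).
Round 4: rule 6 [IF swims(node1) and large(node1) THEN valid(node1)]. New: valid(node1).
Round 5: rule 1 [IF valid(node1) THEN red(node1)]. New: red(node1).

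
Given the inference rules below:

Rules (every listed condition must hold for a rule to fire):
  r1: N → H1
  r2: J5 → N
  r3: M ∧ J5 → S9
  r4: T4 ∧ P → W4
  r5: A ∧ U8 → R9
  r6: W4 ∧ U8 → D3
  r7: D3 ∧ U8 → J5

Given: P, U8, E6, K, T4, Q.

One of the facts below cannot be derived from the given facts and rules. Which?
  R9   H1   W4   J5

R9

Round 1: r4 [T4 ∧ P → W4]. New: W4.
Round 2: r6 [W4 ∧ U8 → D3]. New: D3.
Round 3: r7 [D3 ∧ U8 → J5]. New: J5.
Round 4: r2 [J5 → N]. New: N.
Round 5: r1 [N → H1]. New: H1.
Derived: W4 (round 1), J5 (round 3), H1 (round 5). R9 never appears in any round.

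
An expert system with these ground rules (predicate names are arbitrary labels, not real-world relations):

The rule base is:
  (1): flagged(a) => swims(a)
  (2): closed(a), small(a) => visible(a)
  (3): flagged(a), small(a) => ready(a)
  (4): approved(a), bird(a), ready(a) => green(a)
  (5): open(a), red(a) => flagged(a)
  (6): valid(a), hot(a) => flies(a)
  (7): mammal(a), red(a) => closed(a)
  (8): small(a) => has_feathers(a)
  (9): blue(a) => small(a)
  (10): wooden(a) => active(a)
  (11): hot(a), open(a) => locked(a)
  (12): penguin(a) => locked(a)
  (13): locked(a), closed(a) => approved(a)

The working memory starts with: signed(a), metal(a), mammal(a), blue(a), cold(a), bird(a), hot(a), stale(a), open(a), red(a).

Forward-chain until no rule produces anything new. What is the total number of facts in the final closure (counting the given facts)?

20

Round 1 — (5), (7), (9), (11), derive flagged(a), closed(a), small(a), locked(a).
Round 2 — (1), (2), (3), (8), (13), derive swims(a), visible(a), ready(a), has_feathers(a), approved(a).
Round 3 — (4), derive green(a).
Closure: {approved(a), bird(a), blue(a), closed(a), cold(a), flagged(a), green(a), has_feathers(a), hot(a), locked(a), mammal(a), metal(a), open(a), ready(a), red(a), signed(a), small(a), stale(a), swims(a), visible(a)} — 20 facts.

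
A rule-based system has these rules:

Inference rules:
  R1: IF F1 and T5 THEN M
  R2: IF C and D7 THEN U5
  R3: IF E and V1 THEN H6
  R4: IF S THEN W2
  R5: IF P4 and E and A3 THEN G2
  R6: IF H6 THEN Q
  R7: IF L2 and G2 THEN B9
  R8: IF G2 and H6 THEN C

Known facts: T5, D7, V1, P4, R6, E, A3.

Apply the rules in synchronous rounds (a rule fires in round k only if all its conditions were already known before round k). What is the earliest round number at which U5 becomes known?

[1] R3 [IF E and V1 THEN H6]; R5 [IF P4 and E and A3 THEN G2]. ⇒ new: H6, G2.
[2] R6 [IF H6 THEN Q]; R8 [IF G2 and H6 THEN C]. ⇒ new: Q, C.
[3] R2 [IF C and D7 THEN U5]. ⇒ new: U5.
U5 first appears in round 3.

3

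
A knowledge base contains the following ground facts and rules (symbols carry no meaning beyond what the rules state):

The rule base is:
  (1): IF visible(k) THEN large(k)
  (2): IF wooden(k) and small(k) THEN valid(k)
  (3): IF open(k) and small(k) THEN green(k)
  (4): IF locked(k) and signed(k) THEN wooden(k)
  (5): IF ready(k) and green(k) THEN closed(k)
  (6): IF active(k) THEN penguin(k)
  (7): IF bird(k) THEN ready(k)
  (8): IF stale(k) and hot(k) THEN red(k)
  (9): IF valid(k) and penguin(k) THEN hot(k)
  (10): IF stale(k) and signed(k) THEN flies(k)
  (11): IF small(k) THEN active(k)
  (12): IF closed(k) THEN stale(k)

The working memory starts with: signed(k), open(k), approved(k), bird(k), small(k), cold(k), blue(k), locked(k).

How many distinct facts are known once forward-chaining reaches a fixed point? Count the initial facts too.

Round 1: (3) [IF open(k) and small(k) THEN green(k)]; (4) [IF locked(k) and signed(k) THEN wooden(k)]; (7) [IF bird(k) THEN ready(k)]; (11) [IF small(k) THEN active(k)]. Adds green(k), wooden(k), ready(k), active(k).
Round 2: (2) [IF wooden(k) and small(k) THEN valid(k)]; (5) [IF ready(k) and green(k) THEN closed(k)]; (6) [IF active(k) THEN penguin(k)]. Adds valid(k), closed(k), penguin(k).
Round 3: (9) [IF valid(k) and penguin(k) THEN hot(k)]; (12) [IF closed(k) THEN stale(k)]. Adds hot(k), stale(k).
Round 4: (8) [IF stale(k) and hot(k) THEN red(k)]; (10) [IF stale(k) and signed(k) THEN flies(k)]. Adds red(k), flies(k).
Closure: {active(k), approved(k), bird(k), blue(k), closed(k), cold(k), flies(k), green(k), hot(k), locked(k), open(k), penguin(k), ready(k), red(k), signed(k), small(k), stale(k), valid(k), wooden(k)} — 19 facts.

19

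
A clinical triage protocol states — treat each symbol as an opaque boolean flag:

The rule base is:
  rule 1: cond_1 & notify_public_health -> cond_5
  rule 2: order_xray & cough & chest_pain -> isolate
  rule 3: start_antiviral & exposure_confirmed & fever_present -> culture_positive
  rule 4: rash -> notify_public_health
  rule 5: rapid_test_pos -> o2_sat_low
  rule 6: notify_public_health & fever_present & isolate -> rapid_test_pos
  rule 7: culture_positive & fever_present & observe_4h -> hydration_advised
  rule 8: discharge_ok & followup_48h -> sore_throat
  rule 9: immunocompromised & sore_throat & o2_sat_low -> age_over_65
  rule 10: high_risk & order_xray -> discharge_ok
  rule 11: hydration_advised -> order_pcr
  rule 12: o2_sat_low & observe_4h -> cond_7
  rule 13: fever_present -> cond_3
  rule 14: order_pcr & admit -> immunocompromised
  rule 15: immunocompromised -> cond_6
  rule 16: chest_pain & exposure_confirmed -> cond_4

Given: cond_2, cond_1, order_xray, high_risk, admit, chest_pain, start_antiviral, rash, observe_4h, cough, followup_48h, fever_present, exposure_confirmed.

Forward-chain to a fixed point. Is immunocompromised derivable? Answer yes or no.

yes

Round 1: rule 2 [order_xray & cough & chest_pain -> isolate]; rule 3 [start_antiviral & exposure_confirmed & fever_present -> culture_positive]; rule 4 [rash -> notify_public_health]; rule 10 [high_risk & order_xray -> discharge_ok]; rule 13 [fever_present -> cond_3]; rule 16 [chest_pain & exposure_confirmed -> cond_4]. New: isolate, culture_positive, notify_public_health, discharge_ok, cond_3, cond_4.
Round 2: rule 1 [cond_1 & notify_public_health -> cond_5]; rule 6 [notify_public_health & fever_present & isolate -> rapid_test_pos]; rule 7 [culture_positive & fever_present & observe_4h -> hydration_advised]; rule 8 [discharge_ok & followup_48h -> sore_throat]. New: cond_5, rapid_test_pos, hydration_advised, sore_throat.
Round 3: rule 5 [rapid_test_pos -> o2_sat_low]; rule 11 [hydration_advised -> order_pcr]. New: o2_sat_low, order_pcr.
Round 4: rule 12 [o2_sat_low & observe_4h -> cond_7]; rule 14 [order_pcr & admit -> immunocompromised]. New: cond_7, immunocompromised.
Round 5: rule 9 [immunocompromised & sore_throat & o2_sat_low -> age_over_65]; rule 15 [immunocompromised -> cond_6]. New: age_over_65, cond_6.
immunocompromised appears in round 4, so it is derivable.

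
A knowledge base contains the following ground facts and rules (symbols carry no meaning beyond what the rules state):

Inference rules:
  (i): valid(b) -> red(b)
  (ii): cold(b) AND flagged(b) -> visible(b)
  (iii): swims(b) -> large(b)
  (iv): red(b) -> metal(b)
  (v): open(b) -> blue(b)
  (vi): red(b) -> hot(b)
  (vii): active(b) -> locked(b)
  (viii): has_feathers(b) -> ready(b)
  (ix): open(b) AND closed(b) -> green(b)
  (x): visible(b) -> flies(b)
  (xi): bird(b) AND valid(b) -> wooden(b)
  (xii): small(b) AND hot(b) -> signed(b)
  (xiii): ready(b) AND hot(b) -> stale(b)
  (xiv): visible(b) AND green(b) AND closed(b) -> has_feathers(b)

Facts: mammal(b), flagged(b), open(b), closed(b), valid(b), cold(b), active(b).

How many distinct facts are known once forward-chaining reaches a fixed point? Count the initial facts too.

18

Round 1 fires (i), (ii), (v), (vii), (ix), giving red(b), visible(b), blue(b), locked(b), green(b).
Round 2 fires (iv), (vi), (x), (xiv), giving metal(b), hot(b), flies(b), has_feathers(b).
Round 3 fires (viii), giving ready(b).
Round 4 fires (xiii), giving stale(b).
Closure: {active(b), blue(b), closed(b), cold(b), flagged(b), flies(b), green(b), has_feathers(b), hot(b), locked(b), mammal(b), metal(b), open(b), ready(b), red(b), stale(b), valid(b), visible(b)} — 18 facts.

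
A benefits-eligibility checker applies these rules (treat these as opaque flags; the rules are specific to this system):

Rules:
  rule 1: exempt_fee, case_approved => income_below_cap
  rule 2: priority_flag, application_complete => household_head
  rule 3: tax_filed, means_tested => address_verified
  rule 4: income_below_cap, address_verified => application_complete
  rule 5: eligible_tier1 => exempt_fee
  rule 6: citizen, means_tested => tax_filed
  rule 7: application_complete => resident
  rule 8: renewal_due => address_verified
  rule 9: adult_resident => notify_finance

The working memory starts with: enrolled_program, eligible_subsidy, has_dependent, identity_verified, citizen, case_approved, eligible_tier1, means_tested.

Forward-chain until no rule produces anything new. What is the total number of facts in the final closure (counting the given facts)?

14

Round 1: rule 5 [eligible_tier1 => exempt_fee]; rule 6 [citizen, means_tested => tax_filed]. Adds exempt_fee, tax_filed.
Round 2: rule 1 [exempt_fee, case_approved => income_below_cap]; rule 3 [tax_filed, means_tested => address_verified]. Adds income_below_cap, address_verified.
Round 3: rule 4 [income_below_cap, address_verified => application_complete]. Adds application_complete.
Round 4: rule 7 [application_complete => resident]. Adds resident.
Closure: {address_verified, application_complete, case_approved, citizen, eligible_subsidy, eligible_tier1, enrolled_program, exempt_fee, has_dependent, identity_verified, income_below_cap, means_tested, resident, tax_filed} — 14 facts.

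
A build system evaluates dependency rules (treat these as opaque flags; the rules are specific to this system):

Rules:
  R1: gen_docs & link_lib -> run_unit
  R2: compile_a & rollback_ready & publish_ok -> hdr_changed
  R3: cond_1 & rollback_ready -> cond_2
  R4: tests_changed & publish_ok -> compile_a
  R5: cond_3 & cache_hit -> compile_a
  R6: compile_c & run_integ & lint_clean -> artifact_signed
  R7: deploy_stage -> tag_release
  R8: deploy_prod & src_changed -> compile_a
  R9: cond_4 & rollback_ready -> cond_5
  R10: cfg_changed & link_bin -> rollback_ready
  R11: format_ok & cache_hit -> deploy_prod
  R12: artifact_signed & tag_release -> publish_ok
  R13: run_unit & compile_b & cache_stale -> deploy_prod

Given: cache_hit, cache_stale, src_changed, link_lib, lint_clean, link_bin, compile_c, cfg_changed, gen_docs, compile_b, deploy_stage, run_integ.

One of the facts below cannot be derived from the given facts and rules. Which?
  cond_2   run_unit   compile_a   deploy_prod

cond_2

Round 1 fires R1, R6, R7, R10, giving run_unit, artifact_signed, tag_release, rollback_ready.
Round 2 fires R12, R13, giving publish_ok, deploy_prod.
Round 3 fires R8, giving compile_a.
Round 4 fires R2, giving hdr_changed.
Derived: deploy_prod (round 2), compile_a (round 3), run_unit (round 1). cond_2 never appears in any round.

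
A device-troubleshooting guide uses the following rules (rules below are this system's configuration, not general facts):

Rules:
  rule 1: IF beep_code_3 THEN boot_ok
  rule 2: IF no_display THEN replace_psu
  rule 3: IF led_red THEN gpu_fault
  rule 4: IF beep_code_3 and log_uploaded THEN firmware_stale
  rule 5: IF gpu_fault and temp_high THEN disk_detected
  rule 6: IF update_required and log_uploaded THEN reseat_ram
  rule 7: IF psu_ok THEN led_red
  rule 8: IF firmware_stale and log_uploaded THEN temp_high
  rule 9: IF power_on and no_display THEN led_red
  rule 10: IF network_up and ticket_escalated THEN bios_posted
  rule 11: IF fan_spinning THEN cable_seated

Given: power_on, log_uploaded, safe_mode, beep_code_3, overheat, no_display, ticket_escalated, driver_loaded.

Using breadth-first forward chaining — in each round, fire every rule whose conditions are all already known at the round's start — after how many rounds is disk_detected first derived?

Round 1 — rule 1, rule 2, rule 4, rule 9, derive boot_ok, replace_psu, firmware_stale, led_red.
Round 2 — rule 3, rule 8, derive gpu_fault, temp_high.
Round 3 — rule 5, derive disk_detected.
disk_detected first appears in round 3.

3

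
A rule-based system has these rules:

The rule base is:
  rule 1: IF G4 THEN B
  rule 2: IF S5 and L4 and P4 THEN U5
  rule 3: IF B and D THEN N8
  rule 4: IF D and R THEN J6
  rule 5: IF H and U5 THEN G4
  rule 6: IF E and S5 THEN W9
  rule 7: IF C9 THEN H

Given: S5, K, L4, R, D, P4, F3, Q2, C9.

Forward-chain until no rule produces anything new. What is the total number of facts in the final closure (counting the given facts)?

Round 1: rule 2 [IF S5 and L4 and P4 THEN U5]; rule 4 [IF D and R THEN J6]; rule 7 [IF C9 THEN H]. New: U5, J6, H.
Round 2: rule 5 [IF H and U5 THEN G4]. New: G4.
Round 3: rule 1 [IF G4 THEN B]. New: B.
Round 4: rule 3 [IF B and D THEN N8]. New: N8.
Closure: {B, C9, D, F3, G4, H, J6, K, L4, N8, P4, Q2, R, S5, U5} — 15 facts.

15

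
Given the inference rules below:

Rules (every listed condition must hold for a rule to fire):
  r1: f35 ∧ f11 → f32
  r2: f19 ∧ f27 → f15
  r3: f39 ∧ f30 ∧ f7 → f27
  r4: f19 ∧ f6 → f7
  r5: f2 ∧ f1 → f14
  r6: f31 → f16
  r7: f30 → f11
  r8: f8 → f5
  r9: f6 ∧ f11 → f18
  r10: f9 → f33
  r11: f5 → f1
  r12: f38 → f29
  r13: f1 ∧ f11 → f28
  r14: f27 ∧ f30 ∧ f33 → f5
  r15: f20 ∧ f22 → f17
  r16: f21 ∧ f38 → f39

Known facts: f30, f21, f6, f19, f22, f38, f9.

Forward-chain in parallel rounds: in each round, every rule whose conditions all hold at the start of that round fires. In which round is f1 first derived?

Round 1 fires r4, r7, r10, r12, r16, giving f7, f11, f33, f29, f39.
Round 2 fires r3, r9, giving f27, f18.
Round 3 fires r2, r14, giving f15, f5.
Round 4 fires r11, giving f1.
f1 first appears in round 4.

4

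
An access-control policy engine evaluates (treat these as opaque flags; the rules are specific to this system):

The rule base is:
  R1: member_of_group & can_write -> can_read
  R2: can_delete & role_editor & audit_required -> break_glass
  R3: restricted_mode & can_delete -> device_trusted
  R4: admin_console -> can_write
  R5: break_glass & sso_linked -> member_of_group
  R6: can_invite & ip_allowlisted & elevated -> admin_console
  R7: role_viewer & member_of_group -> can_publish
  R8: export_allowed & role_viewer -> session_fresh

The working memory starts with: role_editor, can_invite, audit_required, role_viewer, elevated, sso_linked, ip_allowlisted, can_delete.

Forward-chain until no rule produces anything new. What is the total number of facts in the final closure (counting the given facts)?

14

Round 1: R2 [can_delete & role_editor & audit_required -> break_glass]; R6 [can_invite & ip_allowlisted & elevated -> admin_console]. Adds break_glass, admin_console.
Round 2: R4 [admin_console -> can_write]; R5 [break_glass & sso_linked -> member_of_group]. Adds can_write, member_of_group.
Round 3: R1 [member_of_group & can_write -> can_read]; R7 [role_viewer & member_of_group -> can_publish]. Adds can_read, can_publish.
Closure: {admin_console, audit_required, break_glass, can_delete, can_invite, can_publish, can_read, can_write, elevated, ip_allowlisted, member_of_group, role_editor, role_viewer, sso_linked} — 14 facts.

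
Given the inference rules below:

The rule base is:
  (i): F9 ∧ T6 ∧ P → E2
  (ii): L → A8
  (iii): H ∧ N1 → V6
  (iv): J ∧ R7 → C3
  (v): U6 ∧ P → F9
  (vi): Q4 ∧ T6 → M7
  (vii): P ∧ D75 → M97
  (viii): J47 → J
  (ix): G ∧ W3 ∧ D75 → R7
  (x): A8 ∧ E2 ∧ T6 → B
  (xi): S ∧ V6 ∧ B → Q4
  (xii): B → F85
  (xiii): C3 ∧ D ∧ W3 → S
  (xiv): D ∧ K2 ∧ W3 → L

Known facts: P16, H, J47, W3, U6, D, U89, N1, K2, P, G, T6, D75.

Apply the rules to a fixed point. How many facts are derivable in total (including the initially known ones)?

27

Round 1 — (iii), (v), (vii), (viii), (ix), (xiv), derive V6, F9, M97, J, R7, L.
Round 2 — (i), (ii), (iv), derive E2, A8, C3.
Round 3 — (x), (xiii), derive B, S.
Round 4 — (xi), (xii), derive Q4, F85.
Round 5 — (vi), derive M7.
Closure: {A8, B, C3, D, D75, E2, F85, F9, G, H, J, J47, K2, L, M7, M97, N1, P, P16, Q4, R7, S, T6, U6, U89, V6, W3} — 27 facts.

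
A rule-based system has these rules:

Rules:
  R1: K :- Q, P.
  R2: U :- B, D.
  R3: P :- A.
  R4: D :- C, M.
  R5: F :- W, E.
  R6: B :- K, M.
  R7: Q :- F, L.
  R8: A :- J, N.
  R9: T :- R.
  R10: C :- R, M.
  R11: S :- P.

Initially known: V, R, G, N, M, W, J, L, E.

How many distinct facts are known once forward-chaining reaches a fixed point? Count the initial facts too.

Round 1: R5 [F :- W, E.]; R8 [A :- J, N.]; R9 [T :- R.]; R10 [C :- R, M.]. New: F, A, T, C.
Round 2: R3 [P :- A.]; R4 [D :- C, M.]; R7 [Q :- F, L.]. New: P, D, Q.
Round 3: R1 [K :- Q, P.]; R11 [S :- P.]. New: K, S.
Round 4: R6 [B :- K, M.]. New: B.
Round 5: R2 [U :- B, D.]. New: U.
Closure: {A, B, C, D, E, F, G, J, K, L, M, N, P, Q, R, S, T, U, V, W} — 20 facts.

20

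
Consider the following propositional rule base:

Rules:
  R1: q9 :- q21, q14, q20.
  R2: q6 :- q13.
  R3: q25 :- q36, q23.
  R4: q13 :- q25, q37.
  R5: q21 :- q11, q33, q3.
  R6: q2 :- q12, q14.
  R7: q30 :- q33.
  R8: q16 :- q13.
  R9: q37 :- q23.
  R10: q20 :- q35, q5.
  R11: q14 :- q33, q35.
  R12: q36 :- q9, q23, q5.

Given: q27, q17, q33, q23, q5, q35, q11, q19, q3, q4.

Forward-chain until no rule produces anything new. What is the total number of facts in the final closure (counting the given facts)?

[1] R5 [q21 :- q11, q33, q3.]; R7 [q30 :- q33.]; R9 [q37 :- q23.]; R10 [q20 :- q35, q5.]; R11 [q14 :- q33, q35.]. ⇒ new: q21, q30, q37, q20, q14.
[2] R1 [q9 :- q21, q14, q20.]. ⇒ new: q9.
[3] R12 [q36 :- q9, q23, q5.]. ⇒ new: q36.
[4] R3 [q25 :- q36, q23.]. ⇒ new: q25.
[5] R4 [q13 :- q25, q37.]. ⇒ new: q13.
[6] R2 [q6 :- q13.]; R8 [q16 :- q13.]. ⇒ new: q6, q16.
Closure: {q11, q13, q14, q16, q17, q19, q20, q21, q23, q25, q27, q3, q30, q33, q35, q36, q37, q4, q5, q6, q9} — 21 facts.

21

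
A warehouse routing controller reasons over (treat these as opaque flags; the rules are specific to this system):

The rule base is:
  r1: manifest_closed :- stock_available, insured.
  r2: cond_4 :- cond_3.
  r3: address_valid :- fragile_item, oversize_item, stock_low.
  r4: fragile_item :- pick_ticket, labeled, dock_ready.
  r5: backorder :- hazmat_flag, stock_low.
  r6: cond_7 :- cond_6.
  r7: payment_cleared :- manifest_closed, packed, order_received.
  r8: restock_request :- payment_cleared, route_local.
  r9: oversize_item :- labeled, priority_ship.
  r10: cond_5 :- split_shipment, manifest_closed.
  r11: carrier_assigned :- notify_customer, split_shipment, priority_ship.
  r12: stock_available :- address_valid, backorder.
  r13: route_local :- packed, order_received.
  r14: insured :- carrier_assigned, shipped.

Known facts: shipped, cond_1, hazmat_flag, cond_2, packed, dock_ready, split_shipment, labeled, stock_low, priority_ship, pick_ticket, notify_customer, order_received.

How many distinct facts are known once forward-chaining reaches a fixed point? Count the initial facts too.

[1] r4 [fragile_item :- pick_ticket, labeled, dock_ready.]; r5 [backorder :- hazmat_flag, stock_low.]; r9 [oversize_item :- labeled, priority_ship.]; r11 [carrier_assigned :- notify_customer, split_shipment, priority_ship.]; r13 [route_local :- packed, order_received.]. ⇒ new: fragile_item, backorder, oversize_item, carrier_assigned, route_local.
[2] r3 [address_valid :- fragile_item, oversize_item, stock_low.]; r14 [insured :- carrier_assigned, shipped.]. ⇒ new: address_valid, insured.
[3] r12 [stock_available :- address_valid, backorder.]. ⇒ new: stock_available.
[4] r1 [manifest_closed :- stock_available, insured.]. ⇒ new: manifest_closed.
[5] r7 [payment_cleared :- manifest_closed, packed, order_received.]; r10 [cond_5 :- split_shipment, manifest_closed.]. ⇒ new: payment_cleared, cond_5.
[6] r8 [restock_request :- payment_cleared, route_local.]. ⇒ new: restock_request.
Closure: {address_valid, backorder, carrier_assigned, cond_1, cond_2, cond_5, dock_ready, fragile_item, hazmat_flag, insured, labeled, manifest_closed, notify_customer, order_received, oversize_item, packed, payment_cleared, pick_ticket, priority_ship, restock_request, route_local, shipped, split_shipment, stock_available, stock_low} — 25 facts.

25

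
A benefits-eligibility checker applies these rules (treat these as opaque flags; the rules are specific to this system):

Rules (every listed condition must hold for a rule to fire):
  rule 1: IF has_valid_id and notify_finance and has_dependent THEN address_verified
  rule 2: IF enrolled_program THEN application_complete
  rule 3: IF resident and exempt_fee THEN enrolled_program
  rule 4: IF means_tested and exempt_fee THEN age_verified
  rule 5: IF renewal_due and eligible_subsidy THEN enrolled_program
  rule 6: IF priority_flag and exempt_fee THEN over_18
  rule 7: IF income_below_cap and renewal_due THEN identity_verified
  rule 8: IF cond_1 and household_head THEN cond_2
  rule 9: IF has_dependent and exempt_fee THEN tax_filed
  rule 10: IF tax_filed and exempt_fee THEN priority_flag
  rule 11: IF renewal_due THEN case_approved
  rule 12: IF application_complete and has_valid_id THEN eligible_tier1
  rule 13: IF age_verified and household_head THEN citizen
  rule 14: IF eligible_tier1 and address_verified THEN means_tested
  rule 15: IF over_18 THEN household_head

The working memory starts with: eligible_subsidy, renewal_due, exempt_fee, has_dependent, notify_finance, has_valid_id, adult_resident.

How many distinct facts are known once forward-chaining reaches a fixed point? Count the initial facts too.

19

Round 1 fires rule 1, rule 5, rule 9, rule 11, giving address_verified, enrolled_program, tax_filed, case_approved.
Round 2 fires rule 2, rule 10, giving application_complete, priority_flag.
Round 3 fires rule 6, rule 12, giving over_18, eligible_tier1.
Round 4 fires rule 14, rule 15, giving means_tested, household_head.
Round 5 fires rule 4, giving age_verified.
Round 6 fires rule 13, giving citizen.
Closure: {address_verified, adult_resident, age_verified, application_complete, case_approved, citizen, eligible_subsidy, eligible_tier1, enrolled_program, exempt_fee, has_dependent, has_valid_id, household_head, means_tested, notify_finance, over_18, priority_flag, renewal_due, tax_filed} — 19 facts.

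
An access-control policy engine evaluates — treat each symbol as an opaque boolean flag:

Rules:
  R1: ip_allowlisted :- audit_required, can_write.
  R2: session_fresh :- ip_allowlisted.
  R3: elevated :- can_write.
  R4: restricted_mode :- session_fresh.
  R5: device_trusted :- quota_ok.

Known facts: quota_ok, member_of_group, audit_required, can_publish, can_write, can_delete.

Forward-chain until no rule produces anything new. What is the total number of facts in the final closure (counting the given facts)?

[1] R1 [ip_allowlisted :- audit_required, can_write.]; R3 [elevated :- can_write.]; R5 [device_trusted :- quota_ok.]. ⇒ new: ip_allowlisted, elevated, device_trusted.
[2] R2 [session_fresh :- ip_allowlisted.]. ⇒ new: session_fresh.
[3] R4 [restricted_mode :- session_fresh.]. ⇒ new: restricted_mode.
Closure: {audit_required, can_delete, can_publish, can_write, device_trusted, elevated, ip_allowlisted, member_of_group, quota_ok, restricted_mode, session_fresh} — 11 facts.

11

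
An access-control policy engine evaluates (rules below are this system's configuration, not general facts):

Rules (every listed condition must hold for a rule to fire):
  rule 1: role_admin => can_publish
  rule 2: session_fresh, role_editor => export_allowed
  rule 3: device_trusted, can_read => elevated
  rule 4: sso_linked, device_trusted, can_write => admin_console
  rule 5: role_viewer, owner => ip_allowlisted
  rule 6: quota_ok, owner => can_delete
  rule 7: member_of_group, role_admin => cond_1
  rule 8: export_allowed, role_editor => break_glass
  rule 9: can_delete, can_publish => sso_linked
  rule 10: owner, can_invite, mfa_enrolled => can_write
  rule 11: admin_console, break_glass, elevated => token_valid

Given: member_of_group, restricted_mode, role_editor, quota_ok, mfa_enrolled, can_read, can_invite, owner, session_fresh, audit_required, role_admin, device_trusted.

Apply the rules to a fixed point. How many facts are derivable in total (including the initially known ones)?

22

Round 1: rule 1 [role_admin => can_publish]; rule 2 [session_fresh, role_editor => export_allowed]; rule 3 [device_trusted, can_read => elevated]; rule 6 [quota_ok, owner => can_delete]; rule 7 [member_of_group, role_admin => cond_1]; rule 10 [owner, can_invite, mfa_enrolled => can_write]. New: can_publish, export_allowed, elevated, can_delete, cond_1, can_write.
Round 2: rule 8 [export_allowed, role_editor => break_glass]; rule 9 [can_delete, can_publish => sso_linked]. New: break_glass, sso_linked.
Round 3: rule 4 [sso_linked, device_trusted, can_write => admin_console]. New: admin_console.
Round 4: rule 11 [admin_console, break_glass, elevated => token_valid]. New: token_valid.
Closure: {admin_console, audit_required, break_glass, can_delete, can_invite, can_publish, can_read, can_write, cond_1, device_trusted, elevated, export_allowed, member_of_group, mfa_enrolled, owner, quota_ok, restricted_mode, role_admin, role_editor, session_fresh, sso_linked, token_valid} — 22 facts.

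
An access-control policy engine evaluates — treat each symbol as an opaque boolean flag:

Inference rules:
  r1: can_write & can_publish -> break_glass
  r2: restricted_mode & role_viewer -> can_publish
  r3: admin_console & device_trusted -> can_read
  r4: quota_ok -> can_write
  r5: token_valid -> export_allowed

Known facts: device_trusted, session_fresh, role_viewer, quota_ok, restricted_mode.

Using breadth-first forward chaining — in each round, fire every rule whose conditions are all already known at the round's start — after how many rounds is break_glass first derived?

2

Round 1 fires r2, r4, giving can_publish, can_write.
Round 2 fires r1, giving break_glass.
break_glass first appears in round 2.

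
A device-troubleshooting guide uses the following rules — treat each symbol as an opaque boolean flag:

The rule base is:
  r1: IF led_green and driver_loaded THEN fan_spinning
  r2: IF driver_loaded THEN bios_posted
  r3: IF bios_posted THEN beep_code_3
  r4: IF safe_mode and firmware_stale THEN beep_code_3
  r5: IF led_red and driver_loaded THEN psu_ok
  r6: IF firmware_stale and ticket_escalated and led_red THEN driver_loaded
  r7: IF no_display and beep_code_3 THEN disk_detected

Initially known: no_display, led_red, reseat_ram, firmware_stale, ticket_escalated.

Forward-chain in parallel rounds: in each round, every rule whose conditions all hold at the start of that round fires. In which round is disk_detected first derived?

Round 1 — r6, derive driver_loaded.
Round 2 — r2, r5, derive bios_posted, psu_ok.
Round 3 — r3, derive beep_code_3.
Round 4 — r7, derive disk_detected.
disk_detected first appears in round 4.

4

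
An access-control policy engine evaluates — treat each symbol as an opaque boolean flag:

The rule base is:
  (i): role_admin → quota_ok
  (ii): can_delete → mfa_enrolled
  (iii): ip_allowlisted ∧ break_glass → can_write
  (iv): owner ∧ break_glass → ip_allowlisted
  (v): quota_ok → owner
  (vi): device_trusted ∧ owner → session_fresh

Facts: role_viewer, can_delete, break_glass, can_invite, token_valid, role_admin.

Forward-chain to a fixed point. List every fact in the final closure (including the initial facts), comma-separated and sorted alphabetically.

break_glass, can_delete, can_invite, can_write, ip_allowlisted, mfa_enrolled, owner, quota_ok, role_admin, role_viewer, token_valid

Round 1: (i) [role_admin → quota_ok]; (ii) [can_delete → mfa_enrolled]. Adds quota_ok, mfa_enrolled.
Round 2: (v) [quota_ok → owner]. Adds owner.
Round 3: (iv) [owner ∧ break_glass → ip_allowlisted]. Adds ip_allowlisted.
Round 4: (iii) [ip_allowlisted ∧ break_glass → can_write]. Adds can_write.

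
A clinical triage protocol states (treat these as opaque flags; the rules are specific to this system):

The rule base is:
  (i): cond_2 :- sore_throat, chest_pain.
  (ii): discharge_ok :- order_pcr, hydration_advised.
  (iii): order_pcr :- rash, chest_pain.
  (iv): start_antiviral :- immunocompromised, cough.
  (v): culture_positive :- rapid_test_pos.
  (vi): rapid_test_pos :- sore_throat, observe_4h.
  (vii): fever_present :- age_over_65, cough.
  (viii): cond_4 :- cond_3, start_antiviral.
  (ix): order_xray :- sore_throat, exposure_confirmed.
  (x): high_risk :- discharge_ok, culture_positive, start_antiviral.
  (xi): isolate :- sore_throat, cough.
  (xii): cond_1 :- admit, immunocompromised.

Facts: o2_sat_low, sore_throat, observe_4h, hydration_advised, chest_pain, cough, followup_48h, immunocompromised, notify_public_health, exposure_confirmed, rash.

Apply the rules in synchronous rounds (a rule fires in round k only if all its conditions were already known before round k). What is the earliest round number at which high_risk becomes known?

[1] (i) [cond_2 :- sore_throat, chest_pain.]; (iii) [order_pcr :- rash, chest_pain.]; (iv) [start_antiviral :- immunocompromised, cough.]; (vi) [rapid_test_pos :- sore_throat, observe_4h.]; (ix) [order_xray :- sore_throat, exposure_confirmed.]; (xi) [isolate :- sore_throat, cough.]. ⇒ new: cond_2, order_pcr, start_antiviral, rapid_test_pos, order_xray, isolate.
[2] (ii) [discharge_ok :- order_pcr, hydration_advised.]; (v) [culture_positive :- rapid_test_pos.]. ⇒ new: discharge_ok, culture_positive.
[3] (x) [high_risk :- discharge_ok, culture_positive, start_antiviral.]. ⇒ new: high_risk.
high_risk first appears in round 3.

3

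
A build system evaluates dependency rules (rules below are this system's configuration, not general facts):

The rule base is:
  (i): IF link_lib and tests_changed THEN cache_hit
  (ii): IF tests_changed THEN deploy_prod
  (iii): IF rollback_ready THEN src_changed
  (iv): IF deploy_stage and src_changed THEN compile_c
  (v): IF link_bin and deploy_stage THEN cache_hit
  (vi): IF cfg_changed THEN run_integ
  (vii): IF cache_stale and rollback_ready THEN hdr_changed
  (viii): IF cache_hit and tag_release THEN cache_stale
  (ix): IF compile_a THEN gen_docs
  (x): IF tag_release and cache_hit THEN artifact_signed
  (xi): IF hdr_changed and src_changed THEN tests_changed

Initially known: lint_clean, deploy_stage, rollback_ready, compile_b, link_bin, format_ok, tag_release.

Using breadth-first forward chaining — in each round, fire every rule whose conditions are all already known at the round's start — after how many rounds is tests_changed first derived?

4

Round 1: (iii) [IF rollback_ready THEN src_changed]; (v) [IF link_bin and deploy_stage THEN cache_hit]. Adds src_changed, cache_hit.
Round 2: (iv) [IF deploy_stage and src_changed THEN compile_c]; (viii) [IF cache_hit and tag_release THEN cache_stale]; (x) [IF tag_release and cache_hit THEN artifact_signed]. Adds compile_c, cache_stale, artifact_signed.
Round 3: (vii) [IF cache_stale and rollback_ready THEN hdr_changed]. Adds hdr_changed.
Round 4: (xi) [IF hdr_changed and src_changed THEN tests_changed]. Adds tests_changed.
tests_changed first appears in round 4.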